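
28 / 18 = 14 / 9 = 1.56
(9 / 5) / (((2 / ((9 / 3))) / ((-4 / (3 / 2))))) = -36 / 5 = -7.20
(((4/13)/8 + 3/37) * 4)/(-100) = -23/4810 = -0.00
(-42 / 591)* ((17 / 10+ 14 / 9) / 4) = -2051 / 35460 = -0.06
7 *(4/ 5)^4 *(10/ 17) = 3584/ 2125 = 1.69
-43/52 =-0.83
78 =78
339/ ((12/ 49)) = 5537/ 4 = 1384.25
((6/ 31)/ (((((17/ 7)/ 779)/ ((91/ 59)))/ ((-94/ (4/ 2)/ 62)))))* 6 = -419804658/ 963883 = -435.53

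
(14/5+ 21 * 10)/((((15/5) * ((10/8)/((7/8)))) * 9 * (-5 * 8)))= -931/6750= -0.14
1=1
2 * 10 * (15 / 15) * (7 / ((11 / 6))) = 840 / 11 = 76.36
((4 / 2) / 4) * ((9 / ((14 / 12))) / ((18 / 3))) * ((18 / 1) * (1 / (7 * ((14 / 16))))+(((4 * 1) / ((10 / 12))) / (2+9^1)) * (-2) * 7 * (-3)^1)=257904 / 18865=13.67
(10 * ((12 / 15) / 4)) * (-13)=-26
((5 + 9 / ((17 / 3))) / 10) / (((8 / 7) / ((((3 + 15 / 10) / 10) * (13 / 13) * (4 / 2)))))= 0.52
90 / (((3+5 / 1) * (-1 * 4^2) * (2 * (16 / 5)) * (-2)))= 225 / 4096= 0.05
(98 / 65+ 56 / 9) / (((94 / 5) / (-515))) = -1164415 / 5499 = -211.75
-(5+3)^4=-4096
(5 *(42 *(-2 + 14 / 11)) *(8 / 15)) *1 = -81.45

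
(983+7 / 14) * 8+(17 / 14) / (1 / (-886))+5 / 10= 95097 / 14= 6792.64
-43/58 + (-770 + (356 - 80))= -28695/58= -494.74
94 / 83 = 1.13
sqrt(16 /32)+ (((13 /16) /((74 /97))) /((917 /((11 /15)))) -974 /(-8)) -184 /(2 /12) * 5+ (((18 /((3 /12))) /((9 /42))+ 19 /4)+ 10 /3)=-82311740129 /16285920+ sqrt(2) /2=-5053.46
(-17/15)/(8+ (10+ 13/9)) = -51/875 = -0.06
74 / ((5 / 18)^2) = 23976 / 25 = 959.04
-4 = -4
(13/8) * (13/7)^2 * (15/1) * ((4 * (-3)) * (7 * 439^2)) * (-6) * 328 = 18748507878360/7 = 2678358268337.14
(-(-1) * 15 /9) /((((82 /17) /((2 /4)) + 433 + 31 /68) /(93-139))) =-15640 /90393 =-0.17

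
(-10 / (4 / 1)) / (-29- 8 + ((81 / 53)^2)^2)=39452405 / 497802152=0.08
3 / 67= 0.04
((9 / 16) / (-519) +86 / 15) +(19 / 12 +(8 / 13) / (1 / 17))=9595379 / 539760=17.78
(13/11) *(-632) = -8216/11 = -746.91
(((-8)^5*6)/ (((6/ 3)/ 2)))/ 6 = -32768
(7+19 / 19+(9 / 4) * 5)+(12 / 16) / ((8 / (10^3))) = 113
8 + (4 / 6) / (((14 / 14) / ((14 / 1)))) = 52 / 3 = 17.33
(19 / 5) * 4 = 76 / 5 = 15.20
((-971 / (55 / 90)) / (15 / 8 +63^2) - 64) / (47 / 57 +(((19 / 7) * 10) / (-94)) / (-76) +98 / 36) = -1688054445504 / 93067769311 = -18.14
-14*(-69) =966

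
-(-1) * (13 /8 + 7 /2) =41 /8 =5.12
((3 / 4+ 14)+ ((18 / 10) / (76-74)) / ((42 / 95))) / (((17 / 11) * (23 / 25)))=64625 / 5474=11.81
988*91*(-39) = -3506412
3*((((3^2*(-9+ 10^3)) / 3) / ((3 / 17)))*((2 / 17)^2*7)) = 83244 / 17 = 4896.71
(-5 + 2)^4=81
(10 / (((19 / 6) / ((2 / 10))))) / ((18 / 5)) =10 / 57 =0.18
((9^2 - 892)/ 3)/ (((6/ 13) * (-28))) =10543/ 504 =20.92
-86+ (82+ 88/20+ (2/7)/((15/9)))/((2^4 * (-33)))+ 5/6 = -157691/1848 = -85.33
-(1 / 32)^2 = -1 / 1024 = -0.00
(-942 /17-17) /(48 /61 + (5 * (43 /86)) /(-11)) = -1652002 /12767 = -129.40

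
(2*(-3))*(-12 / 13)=72 / 13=5.54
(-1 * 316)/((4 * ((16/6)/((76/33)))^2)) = -28519/484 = -58.92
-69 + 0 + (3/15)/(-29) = -10006/145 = -69.01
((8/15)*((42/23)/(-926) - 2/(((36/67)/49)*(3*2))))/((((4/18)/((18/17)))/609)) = -8516970966/181033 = -47046.51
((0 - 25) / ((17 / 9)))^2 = 50625 / 289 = 175.17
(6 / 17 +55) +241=5038 / 17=296.35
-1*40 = -40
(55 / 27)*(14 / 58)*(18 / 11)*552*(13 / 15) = 33488 / 87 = 384.92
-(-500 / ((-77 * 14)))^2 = -62500 / 290521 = -0.22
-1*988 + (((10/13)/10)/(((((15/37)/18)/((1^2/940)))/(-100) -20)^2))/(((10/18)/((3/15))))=-6464760122344/6543279925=-988.00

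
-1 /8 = -0.12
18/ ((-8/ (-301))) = 677.25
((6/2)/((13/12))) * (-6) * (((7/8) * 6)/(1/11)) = -12474/13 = -959.54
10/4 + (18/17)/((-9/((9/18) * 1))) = 83/34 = 2.44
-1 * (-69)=69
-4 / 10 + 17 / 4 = 77 / 20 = 3.85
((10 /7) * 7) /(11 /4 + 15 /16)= 160 /59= 2.71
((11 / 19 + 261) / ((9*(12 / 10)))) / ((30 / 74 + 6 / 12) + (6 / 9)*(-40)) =-131350 / 139707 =-0.94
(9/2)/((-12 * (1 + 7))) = -3/64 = -0.05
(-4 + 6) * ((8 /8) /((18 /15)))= 5 /3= 1.67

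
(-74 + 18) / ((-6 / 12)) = 112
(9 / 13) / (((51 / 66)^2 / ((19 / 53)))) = 82764 / 199121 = 0.42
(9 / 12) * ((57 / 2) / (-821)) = -171 / 6568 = -0.03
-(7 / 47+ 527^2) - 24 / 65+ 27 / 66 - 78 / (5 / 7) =-18673512753 / 67210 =-277838.31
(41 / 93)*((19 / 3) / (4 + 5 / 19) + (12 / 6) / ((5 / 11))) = 293191 / 112995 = 2.59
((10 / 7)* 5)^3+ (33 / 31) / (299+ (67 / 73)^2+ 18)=2187821856317 / 6003328002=364.43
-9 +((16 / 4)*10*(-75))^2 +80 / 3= 27000053 / 3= 9000017.67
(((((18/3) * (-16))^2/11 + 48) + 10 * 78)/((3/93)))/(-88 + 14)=-284022/407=-697.84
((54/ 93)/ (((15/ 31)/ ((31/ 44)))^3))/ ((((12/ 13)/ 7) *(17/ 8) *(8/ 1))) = 2605252741/ 3258288000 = 0.80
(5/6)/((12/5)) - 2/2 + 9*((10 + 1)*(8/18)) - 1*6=2689/72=37.35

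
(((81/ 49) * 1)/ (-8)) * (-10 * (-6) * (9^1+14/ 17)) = -202905/ 1666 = -121.79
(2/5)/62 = 0.01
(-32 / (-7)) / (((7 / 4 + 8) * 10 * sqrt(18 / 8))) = 128 / 4095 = 0.03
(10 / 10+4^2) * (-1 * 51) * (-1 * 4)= 3468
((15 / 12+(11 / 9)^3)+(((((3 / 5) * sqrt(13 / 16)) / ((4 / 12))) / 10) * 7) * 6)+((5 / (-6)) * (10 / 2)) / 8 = 29801 / 11664+189 * sqrt(13) / 100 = 9.37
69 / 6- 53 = -83 / 2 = -41.50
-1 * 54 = -54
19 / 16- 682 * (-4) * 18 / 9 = 87315 / 16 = 5457.19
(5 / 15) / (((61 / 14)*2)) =7 / 183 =0.04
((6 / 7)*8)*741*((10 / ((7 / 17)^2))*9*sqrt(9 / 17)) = 163257120*sqrt(17) / 343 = 1962467.49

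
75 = 75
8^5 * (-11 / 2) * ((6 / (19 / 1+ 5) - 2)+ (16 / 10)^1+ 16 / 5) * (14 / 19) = -38477824 / 95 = -405029.73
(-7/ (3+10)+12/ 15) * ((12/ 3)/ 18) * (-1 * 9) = -34/ 65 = -0.52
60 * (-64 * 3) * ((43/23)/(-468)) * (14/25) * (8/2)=154112/1495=103.08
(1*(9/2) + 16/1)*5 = 205/2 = 102.50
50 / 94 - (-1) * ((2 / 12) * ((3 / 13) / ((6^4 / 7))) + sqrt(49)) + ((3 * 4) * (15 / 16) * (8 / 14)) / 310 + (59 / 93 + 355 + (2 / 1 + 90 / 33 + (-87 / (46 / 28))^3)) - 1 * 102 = -6818552256356764579 / 45995160058848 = -148244.99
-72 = -72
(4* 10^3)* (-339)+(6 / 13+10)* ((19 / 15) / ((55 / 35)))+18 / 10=-1355989.77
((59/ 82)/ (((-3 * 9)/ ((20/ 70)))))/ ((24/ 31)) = -1829/ 185976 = -0.01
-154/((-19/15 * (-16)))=-1155/152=-7.60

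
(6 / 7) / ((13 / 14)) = 0.92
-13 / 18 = -0.72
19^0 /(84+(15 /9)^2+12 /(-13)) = 117 /10045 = 0.01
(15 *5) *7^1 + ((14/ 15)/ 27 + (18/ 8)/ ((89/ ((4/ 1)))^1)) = 525.14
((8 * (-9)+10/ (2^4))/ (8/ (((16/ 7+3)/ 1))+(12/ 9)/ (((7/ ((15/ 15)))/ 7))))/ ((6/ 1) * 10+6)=-21127/ 55616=-0.38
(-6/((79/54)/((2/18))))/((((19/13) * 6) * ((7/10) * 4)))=-195/10507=-0.02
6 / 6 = 1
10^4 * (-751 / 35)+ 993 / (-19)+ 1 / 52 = -1484337319 / 6916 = -214623.67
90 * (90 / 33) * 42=113400 / 11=10309.09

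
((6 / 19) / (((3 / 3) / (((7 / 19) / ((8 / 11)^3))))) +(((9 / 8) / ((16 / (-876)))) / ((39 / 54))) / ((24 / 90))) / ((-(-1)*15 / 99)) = -12667491441 / 6007040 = -2108.77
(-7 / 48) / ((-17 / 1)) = 7 / 816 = 0.01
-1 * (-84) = 84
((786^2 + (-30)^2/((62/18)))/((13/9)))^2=29734858325984256/162409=183086271856.76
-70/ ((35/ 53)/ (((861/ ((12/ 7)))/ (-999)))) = 106477/ 1998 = 53.29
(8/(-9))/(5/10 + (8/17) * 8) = -272/1305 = -0.21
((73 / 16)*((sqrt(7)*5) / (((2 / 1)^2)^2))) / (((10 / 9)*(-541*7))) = -657*sqrt(7) / 1938944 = -0.00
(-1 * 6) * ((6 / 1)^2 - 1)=-210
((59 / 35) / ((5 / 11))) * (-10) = -1298 / 35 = -37.09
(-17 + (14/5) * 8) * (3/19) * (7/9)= 63/95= 0.66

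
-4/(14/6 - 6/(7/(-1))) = -84/67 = -1.25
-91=-91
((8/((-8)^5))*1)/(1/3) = -3/4096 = -0.00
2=2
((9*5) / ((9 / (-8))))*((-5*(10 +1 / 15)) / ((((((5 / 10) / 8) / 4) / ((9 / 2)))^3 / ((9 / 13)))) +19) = 432848230760 / 13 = 33296017750.77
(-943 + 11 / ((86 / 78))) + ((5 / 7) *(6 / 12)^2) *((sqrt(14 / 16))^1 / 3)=-40120 / 43 + 5 *sqrt(14) / 336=-932.97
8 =8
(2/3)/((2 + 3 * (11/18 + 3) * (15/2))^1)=0.01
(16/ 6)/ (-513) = -8/ 1539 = -0.01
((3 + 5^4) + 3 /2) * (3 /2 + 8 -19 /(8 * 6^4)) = 5979.10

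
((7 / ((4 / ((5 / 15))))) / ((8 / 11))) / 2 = 77 / 192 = 0.40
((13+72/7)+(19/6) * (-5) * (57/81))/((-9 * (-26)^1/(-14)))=-0.73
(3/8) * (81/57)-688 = -104495/152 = -687.47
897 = 897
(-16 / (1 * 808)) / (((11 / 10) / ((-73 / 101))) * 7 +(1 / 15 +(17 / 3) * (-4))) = 292 / 490355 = 0.00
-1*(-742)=742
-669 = -669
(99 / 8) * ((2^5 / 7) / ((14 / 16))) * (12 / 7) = 38016 / 343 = 110.83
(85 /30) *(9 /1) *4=102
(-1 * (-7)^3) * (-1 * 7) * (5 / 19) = -12005 / 19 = -631.84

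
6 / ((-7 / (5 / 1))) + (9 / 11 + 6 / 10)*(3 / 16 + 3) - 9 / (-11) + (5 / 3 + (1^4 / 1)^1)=34369 / 9240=3.72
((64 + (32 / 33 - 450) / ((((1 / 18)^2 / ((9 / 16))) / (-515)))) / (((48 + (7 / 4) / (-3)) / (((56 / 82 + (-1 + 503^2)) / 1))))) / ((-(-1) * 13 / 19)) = 1096472871051922392 / 3336047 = 328674287578.06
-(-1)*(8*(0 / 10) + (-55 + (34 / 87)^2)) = -415139 / 7569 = -54.85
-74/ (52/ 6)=-111/ 13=-8.54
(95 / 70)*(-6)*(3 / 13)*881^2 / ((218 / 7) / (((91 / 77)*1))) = -132723531 / 2398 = -55347.59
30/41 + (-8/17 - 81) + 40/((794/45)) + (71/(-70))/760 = -1155197796339/14720918800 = -78.47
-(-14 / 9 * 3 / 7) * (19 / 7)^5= 4952198 / 50421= 98.22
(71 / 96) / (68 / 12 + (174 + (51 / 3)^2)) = 71 / 44992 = 0.00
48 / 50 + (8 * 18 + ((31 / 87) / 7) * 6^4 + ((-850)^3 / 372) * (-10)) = 7791810491396 / 471975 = 16508947.49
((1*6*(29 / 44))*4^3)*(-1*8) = -22272 / 11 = -2024.73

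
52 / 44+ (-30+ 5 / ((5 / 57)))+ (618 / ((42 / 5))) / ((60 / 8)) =8776 / 231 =37.99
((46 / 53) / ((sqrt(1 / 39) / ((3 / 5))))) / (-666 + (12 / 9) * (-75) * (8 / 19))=-1311 * sqrt(39) / 1782655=-0.00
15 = 15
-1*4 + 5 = 1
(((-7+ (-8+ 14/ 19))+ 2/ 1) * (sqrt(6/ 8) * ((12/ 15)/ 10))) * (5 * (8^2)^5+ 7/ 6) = -7505455351391 * sqrt(3)/ 2850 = -4561343860.54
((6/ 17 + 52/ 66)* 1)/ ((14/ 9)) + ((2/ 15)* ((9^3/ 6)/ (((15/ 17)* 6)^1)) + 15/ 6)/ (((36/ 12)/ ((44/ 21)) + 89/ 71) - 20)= 729769076/ 1770127975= 0.41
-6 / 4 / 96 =-1 / 64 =-0.02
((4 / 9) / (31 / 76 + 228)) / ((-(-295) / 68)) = 20672 / 46088145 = 0.00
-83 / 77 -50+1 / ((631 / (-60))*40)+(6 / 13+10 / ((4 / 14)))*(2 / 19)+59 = 279682911 / 24001978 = 11.65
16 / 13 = 1.23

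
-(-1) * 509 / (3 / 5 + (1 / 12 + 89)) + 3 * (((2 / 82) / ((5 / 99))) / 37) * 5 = 47927337 / 8162977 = 5.87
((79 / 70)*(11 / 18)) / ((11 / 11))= 869 / 1260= 0.69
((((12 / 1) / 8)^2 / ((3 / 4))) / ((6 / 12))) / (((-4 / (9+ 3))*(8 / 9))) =-81 / 4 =-20.25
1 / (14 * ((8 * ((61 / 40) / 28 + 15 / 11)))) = 110 / 17471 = 0.01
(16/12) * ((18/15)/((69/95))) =2.20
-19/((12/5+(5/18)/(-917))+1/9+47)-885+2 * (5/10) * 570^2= 1323964871835/4086127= 324014.62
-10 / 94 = -5 / 47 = -0.11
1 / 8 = 0.12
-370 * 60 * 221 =-4906200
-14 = -14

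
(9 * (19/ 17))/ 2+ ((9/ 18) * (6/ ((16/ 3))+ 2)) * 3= 9.72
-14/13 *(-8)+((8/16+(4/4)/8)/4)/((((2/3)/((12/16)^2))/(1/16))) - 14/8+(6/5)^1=8598087/1064960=8.07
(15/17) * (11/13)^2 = 1815/2873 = 0.63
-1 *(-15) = 15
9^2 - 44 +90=127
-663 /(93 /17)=-3757 /31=-121.19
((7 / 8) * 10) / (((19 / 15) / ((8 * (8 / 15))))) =560 / 19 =29.47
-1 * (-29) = 29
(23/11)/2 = 23/22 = 1.05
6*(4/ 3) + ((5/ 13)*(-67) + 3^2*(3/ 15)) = -1038/ 65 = -15.97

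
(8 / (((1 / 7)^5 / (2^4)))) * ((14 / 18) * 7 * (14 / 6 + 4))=2002856576 / 27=74179873.19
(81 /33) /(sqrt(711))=0.09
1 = 1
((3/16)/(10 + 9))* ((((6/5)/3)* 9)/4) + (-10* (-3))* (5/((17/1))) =456459/51680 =8.83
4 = 4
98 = 98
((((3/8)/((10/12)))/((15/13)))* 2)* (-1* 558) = -10881/25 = -435.24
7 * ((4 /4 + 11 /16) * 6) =567 /8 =70.88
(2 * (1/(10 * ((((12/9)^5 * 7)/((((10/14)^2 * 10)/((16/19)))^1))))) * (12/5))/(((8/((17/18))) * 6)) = 43605/22478848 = 0.00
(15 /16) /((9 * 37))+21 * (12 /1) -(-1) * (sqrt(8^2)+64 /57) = 2937141 /11248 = 261.13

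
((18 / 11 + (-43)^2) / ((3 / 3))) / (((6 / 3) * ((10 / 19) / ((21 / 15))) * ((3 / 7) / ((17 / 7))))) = 13947.63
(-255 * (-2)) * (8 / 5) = 816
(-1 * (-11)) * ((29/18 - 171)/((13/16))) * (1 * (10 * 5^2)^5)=-262023437500000000/117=-2239516559829059.83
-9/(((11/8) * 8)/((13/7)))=-117/77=-1.52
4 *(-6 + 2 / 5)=-112 / 5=-22.40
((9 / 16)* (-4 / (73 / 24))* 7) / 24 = -63 / 292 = -0.22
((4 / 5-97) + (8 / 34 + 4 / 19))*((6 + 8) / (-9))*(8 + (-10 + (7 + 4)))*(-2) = -4330004 / 1615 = -2681.12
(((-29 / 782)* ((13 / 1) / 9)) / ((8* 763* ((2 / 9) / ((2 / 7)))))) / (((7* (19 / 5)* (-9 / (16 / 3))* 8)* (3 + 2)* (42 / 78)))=4901 / 419955010776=0.00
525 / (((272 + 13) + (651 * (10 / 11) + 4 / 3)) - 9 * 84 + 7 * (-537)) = -17325 / 120016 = -0.14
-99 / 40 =-2.48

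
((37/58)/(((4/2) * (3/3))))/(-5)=-0.06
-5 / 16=-0.31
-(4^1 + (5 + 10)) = -19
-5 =-5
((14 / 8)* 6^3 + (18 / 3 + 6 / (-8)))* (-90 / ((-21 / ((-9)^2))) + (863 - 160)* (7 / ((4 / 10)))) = 38783805 / 8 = 4847975.62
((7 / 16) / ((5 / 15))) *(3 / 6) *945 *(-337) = -6687765 / 32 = -208992.66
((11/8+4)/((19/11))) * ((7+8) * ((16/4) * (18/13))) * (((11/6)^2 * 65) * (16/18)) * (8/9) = 22893200/513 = 44626.12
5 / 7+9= 68 / 7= 9.71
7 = 7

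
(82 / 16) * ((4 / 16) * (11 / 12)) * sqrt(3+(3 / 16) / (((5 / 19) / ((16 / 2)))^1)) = 451 * sqrt(870) / 3840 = 3.46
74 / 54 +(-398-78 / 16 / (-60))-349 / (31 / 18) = -80243999 / 133920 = -599.19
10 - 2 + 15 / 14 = 127 / 14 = 9.07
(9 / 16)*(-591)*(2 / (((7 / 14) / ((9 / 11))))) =-47871 / 44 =-1087.98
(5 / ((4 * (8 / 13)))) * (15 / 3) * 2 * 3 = 975 / 16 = 60.94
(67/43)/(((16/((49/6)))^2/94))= 7560749/198144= 38.16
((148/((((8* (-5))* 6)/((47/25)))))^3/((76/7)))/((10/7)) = -257688374531/2565000000000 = -0.10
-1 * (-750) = 750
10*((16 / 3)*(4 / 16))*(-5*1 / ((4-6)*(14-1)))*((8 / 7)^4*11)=4505600 / 93639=48.12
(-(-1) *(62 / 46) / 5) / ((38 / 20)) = 62 / 437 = 0.14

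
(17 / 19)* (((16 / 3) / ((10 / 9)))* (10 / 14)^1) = 408 / 133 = 3.07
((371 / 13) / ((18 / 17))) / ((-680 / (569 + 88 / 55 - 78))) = -304591 / 15600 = -19.53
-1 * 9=-9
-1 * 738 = -738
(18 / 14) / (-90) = -1 / 70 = -0.01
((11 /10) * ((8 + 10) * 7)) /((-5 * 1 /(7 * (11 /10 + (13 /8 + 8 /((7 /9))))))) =-2524599 /1000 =-2524.60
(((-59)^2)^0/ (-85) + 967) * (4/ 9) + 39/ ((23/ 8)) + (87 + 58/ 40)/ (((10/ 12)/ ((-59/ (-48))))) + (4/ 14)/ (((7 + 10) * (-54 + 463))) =1541597757409/ 2686639200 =573.80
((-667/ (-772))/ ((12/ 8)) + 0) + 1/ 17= 12497/ 19686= 0.63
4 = 4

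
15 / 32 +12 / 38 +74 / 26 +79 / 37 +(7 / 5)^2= 7.73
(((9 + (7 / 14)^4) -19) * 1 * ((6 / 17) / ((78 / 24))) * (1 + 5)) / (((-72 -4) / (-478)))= -342009 / 8398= -40.73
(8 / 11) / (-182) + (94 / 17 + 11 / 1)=281213 / 17017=16.53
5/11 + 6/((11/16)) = 101/11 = 9.18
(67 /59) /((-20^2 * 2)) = -67 /47200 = -0.00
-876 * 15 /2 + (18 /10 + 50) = -32591 /5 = -6518.20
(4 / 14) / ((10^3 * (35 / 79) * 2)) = 0.00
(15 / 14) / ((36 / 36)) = 15 / 14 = 1.07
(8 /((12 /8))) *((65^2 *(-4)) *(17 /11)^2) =-78145600 /363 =-215277.13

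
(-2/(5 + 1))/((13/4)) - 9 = -355/39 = -9.10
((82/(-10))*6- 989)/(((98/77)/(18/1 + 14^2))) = -6109807/35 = -174565.91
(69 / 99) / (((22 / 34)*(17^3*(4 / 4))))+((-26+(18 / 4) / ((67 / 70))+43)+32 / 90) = 2325531553 / 105431535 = 22.06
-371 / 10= -37.10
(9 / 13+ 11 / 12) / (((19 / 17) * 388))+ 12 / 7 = 13830253 / 8050224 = 1.72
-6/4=-3/2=-1.50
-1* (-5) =5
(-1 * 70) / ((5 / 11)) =-154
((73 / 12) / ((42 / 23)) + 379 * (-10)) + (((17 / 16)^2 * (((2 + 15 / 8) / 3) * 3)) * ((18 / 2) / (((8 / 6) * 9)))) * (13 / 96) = -62529767987 / 16515072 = -3786.22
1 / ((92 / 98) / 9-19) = -441 / 8333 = -0.05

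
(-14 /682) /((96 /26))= -91 /16368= -0.01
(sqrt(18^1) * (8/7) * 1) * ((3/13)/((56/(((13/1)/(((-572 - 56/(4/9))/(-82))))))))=369 * sqrt(2)/17101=0.03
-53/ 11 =-4.82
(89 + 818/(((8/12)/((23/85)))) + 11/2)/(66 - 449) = -72507/65110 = -1.11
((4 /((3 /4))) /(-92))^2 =16 /4761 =0.00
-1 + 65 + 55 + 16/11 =1325/11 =120.45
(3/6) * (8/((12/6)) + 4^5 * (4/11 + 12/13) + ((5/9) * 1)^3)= 137790127/208494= 660.88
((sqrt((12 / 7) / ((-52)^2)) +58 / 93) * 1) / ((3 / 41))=41 * sqrt(21) / 546 +2378 / 279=8.87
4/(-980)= -1/245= -0.00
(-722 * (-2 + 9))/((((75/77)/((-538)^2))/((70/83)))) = -1576952274128/1245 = -1266628332.63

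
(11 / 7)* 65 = 715 / 7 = 102.14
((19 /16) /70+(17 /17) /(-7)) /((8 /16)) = -141 /560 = -0.25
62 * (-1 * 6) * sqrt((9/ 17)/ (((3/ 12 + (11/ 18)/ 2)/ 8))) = -6696 * sqrt(170)/ 85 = -1027.12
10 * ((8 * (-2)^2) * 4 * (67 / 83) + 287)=323970 / 83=3903.25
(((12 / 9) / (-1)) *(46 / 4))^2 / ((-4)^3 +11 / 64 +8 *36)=135424 / 129123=1.05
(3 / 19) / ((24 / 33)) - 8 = -1183 / 152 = -7.78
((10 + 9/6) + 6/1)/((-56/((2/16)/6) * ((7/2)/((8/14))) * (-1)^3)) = 5/4704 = 0.00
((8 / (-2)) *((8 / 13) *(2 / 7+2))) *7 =-512 / 13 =-39.38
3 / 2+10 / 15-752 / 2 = -2243 / 6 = -373.83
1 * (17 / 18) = 17 / 18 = 0.94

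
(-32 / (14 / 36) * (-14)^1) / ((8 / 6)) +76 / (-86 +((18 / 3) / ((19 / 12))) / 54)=2113770 / 2449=863.12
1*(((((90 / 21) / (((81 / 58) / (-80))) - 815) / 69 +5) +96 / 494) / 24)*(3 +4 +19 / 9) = -671904761 / 173940858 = -3.86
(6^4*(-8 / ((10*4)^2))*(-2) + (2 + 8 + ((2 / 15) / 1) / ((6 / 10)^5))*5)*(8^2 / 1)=83436544 / 18225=4578.14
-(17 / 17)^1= -1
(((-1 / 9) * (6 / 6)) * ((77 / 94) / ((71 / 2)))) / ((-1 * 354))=77 / 10631682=0.00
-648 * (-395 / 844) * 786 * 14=704145960 / 211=3337184.64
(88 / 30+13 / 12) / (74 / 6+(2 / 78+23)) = 3133 / 27580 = 0.11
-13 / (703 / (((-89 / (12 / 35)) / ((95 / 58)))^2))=-4243414357 / 9136188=-464.46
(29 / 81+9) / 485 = 758 / 39285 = 0.02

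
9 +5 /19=176 /19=9.26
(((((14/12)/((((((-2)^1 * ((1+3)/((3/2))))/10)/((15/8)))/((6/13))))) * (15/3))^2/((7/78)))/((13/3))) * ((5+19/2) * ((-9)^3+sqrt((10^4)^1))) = -1454434734375/692224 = -2101104.17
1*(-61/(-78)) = 61/78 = 0.78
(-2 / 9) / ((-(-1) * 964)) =-1 / 4338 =-0.00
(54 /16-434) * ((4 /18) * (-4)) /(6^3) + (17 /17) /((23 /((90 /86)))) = 3494585 /1922616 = 1.82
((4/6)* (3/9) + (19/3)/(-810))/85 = 521/206550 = 0.00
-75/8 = -9.38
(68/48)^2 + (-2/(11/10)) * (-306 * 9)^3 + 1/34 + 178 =1022664590701459/26928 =37977740296.40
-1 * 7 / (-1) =7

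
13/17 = 0.76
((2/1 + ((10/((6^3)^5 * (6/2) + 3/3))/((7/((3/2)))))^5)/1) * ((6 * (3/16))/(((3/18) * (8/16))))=5067969730057329025763103736710601037383742939249361414317988623247/187702582594715889843077916174466705088286775527754126456221041486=27.00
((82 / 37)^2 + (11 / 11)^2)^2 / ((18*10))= 65496649 / 337348980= 0.19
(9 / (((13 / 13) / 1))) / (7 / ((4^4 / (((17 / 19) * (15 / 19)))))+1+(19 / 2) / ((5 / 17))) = 1386240 / 5132063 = 0.27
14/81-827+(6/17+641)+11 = -240251/1377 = -174.47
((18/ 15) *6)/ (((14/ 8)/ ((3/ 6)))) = 72/ 35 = 2.06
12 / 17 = 0.71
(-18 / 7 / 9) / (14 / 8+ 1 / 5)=-40 / 273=-0.15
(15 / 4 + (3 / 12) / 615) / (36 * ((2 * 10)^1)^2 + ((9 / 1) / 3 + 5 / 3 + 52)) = 4613 / 17781700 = 0.00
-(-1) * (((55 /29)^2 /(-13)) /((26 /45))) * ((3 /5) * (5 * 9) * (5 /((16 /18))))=-72.73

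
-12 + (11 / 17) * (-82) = -1106 / 17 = -65.06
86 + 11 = 97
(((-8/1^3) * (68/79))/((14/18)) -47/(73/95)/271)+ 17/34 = -187713427/21879998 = -8.58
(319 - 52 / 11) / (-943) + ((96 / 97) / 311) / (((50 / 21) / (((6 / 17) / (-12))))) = -44327338567 / 132991973675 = -0.33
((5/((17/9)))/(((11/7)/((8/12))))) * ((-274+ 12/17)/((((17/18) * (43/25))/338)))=-148397886000/2323849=-63858.66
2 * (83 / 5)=166 / 5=33.20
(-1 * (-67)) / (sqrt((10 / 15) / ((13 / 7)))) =67 * sqrt(546) / 14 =111.83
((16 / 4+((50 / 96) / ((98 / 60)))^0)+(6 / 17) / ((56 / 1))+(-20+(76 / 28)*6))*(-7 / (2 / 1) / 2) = -615 / 272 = -2.26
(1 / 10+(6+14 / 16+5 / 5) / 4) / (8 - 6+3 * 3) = 331 / 1760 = 0.19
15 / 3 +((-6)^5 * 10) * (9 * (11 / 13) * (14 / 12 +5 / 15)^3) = -25981495 / 13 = -1998576.54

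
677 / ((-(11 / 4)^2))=-10832 / 121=-89.52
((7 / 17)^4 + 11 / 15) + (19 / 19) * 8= 10977266 / 1252815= 8.76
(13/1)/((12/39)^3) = 28561/64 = 446.27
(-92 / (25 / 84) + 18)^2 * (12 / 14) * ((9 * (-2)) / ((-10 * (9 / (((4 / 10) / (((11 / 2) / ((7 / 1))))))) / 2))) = 2542525632 / 171875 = 14792.88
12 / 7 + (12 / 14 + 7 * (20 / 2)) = 508 / 7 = 72.57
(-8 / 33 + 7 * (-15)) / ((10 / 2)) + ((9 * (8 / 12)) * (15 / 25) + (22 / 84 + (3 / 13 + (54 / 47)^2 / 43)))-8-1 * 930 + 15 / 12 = -5440639475617 / 5704919220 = -953.68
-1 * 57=-57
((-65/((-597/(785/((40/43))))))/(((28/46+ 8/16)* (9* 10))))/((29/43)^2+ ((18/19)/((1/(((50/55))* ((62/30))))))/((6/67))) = 780050094109/17222926478760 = 0.05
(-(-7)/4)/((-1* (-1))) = 7/4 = 1.75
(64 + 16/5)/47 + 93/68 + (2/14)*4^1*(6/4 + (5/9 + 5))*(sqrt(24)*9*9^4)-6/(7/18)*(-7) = 1770543/15980 + 3332988*sqrt(6)/7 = 1166413.64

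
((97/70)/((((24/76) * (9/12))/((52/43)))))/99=95836/1340955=0.07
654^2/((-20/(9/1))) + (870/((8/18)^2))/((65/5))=-99909369/520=-192133.40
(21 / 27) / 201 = 7 / 1809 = 0.00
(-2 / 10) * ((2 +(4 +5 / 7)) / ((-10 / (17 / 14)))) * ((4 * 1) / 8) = 799 / 9800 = 0.08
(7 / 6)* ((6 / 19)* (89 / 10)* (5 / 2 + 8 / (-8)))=1869 / 380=4.92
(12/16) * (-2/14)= -3/28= -0.11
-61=-61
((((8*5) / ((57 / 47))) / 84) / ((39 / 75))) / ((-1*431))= -11750 / 6706791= -0.00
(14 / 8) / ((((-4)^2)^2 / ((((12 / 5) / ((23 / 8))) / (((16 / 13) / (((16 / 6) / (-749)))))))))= -13 / 787520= -0.00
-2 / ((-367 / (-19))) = -38 / 367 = -0.10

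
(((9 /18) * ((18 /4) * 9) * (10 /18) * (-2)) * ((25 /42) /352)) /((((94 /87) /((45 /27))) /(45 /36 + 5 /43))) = -271875 /3390464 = -0.08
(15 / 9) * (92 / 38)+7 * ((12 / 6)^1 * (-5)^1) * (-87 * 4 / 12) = 115940 / 57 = 2034.04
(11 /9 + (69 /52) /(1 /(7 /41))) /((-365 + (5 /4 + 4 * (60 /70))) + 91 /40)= -1945930 /480913641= -0.00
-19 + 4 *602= 2389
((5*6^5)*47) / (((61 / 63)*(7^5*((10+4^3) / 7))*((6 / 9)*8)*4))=1541835 / 3096604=0.50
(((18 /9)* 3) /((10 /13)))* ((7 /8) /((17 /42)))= 5733 /340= 16.86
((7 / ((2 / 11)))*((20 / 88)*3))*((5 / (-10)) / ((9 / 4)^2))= -70 / 27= -2.59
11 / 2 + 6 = 23 / 2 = 11.50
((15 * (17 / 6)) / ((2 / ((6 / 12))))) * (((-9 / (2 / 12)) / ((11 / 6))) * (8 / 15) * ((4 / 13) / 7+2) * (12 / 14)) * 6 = -12293856 / 7007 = -1754.51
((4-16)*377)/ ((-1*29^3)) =156/ 841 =0.19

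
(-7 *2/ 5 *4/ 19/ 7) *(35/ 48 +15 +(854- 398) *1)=-22643/ 570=-39.72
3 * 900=2700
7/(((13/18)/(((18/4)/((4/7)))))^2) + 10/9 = 20280847/24336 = 833.37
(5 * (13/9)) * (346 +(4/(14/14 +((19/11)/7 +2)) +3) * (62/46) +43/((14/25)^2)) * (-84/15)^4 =162747527488/46875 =3471947.25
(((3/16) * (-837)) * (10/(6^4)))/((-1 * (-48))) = -155/6144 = -0.03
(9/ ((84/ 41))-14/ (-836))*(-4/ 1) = -25805/ 1463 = -17.64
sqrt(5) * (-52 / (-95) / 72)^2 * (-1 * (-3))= 169 * sqrt(5) / 974700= 0.00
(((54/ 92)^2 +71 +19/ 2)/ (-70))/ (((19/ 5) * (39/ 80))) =-131590/ 211071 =-0.62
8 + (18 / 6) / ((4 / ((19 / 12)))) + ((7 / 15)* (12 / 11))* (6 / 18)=9.36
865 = 865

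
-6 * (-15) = 90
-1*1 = -1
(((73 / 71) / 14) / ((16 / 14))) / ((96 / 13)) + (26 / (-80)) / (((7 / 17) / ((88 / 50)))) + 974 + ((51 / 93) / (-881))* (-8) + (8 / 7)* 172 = 3047070681383977 / 2606124864000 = 1169.20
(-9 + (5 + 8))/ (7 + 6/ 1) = 4/ 13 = 0.31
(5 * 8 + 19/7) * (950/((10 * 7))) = 28405/49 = 579.69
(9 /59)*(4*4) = 144 /59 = 2.44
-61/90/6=-61/540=-0.11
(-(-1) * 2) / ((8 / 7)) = 7 / 4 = 1.75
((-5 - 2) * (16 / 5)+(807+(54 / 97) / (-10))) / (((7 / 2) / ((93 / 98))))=35386872 / 166355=212.72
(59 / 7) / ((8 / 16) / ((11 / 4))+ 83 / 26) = 2.50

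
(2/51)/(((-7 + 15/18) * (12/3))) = -1/629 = -0.00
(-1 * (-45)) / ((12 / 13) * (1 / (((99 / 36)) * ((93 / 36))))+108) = 4433 / 10652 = 0.42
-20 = -20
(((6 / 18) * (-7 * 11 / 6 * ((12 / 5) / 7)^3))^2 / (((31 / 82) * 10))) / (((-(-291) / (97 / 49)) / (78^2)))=92721328128 / 284931171875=0.33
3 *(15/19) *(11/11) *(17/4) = 765/76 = 10.07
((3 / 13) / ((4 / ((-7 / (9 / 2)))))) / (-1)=7 / 78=0.09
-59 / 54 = -1.09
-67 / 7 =-9.57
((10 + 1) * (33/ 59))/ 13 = 0.47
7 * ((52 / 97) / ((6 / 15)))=910 / 97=9.38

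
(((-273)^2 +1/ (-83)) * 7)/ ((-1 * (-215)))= 43301342/ 17845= 2426.53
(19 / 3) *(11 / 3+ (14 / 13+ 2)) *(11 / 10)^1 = 54967 / 1170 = 46.98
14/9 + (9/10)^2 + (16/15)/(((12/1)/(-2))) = 1969/900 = 2.19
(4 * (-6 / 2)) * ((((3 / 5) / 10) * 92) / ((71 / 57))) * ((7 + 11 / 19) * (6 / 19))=-4292352 / 33725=-127.28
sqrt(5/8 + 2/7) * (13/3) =13 * sqrt(714)/84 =4.14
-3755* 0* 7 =0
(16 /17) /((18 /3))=8 /51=0.16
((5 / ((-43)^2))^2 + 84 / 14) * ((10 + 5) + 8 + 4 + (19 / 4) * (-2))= 717949085 / 6837602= 105.00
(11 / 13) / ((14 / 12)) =0.73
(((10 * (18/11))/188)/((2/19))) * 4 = 1710/517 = 3.31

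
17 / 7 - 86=-585 / 7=-83.57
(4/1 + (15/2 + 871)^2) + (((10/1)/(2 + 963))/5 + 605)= 2981353033/3860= 772371.25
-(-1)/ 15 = 1/ 15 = 0.07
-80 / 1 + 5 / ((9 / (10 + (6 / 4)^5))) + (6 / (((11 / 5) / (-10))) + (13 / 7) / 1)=-95.64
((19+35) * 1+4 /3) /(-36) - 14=-839 /54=-15.54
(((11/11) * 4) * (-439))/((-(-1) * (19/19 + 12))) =-1756/13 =-135.08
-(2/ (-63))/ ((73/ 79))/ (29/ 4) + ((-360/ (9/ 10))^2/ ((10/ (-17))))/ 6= -6046151368/ 133371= -45333.33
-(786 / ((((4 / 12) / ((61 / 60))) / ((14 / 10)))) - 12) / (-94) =167211 / 4700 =35.58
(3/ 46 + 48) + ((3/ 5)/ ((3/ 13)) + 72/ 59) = 704087/ 13570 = 51.89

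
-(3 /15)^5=-1 /3125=-0.00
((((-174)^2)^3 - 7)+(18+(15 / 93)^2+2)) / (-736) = -13334872933435027 / 353648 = -37706626174.71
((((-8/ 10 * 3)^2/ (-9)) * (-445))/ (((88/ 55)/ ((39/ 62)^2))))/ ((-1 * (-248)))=135369/ 476656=0.28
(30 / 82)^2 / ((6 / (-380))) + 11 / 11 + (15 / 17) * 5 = -3.07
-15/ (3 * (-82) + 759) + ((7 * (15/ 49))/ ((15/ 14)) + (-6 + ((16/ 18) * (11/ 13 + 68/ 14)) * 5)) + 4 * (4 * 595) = 148472461/ 15561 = 9541.32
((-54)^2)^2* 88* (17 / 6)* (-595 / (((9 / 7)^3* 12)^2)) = -52360863940 / 27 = -1939291257.04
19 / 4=4.75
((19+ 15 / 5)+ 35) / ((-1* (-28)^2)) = -57 / 784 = -0.07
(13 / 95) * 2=26 / 95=0.27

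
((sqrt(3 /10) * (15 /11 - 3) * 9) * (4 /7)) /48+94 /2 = 47 - 27 * sqrt(30) /1540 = 46.90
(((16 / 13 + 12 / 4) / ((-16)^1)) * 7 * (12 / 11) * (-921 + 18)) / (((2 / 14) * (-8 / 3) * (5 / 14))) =-2787561 / 208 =-13401.74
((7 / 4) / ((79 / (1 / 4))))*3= 0.02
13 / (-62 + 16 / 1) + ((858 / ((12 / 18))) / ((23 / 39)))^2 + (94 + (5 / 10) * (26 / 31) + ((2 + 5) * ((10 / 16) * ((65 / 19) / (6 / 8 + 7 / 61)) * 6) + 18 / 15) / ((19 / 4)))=59490587790918793 / 12491282290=4762568.52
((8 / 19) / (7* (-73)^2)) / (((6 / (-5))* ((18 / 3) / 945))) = -150 / 101251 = -0.00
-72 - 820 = -892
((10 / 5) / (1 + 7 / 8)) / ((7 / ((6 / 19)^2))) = 192 / 12635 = 0.02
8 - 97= -89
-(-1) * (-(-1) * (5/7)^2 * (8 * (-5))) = -1000/49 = -20.41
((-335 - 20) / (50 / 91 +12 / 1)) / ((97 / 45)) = -1453725 / 110774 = -13.12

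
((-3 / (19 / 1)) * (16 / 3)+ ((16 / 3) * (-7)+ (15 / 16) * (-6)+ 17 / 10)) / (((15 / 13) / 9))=-1247857 / 3800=-328.38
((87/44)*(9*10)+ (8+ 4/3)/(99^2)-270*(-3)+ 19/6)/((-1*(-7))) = 141.59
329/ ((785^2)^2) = 329/ 379733250625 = 0.00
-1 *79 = -79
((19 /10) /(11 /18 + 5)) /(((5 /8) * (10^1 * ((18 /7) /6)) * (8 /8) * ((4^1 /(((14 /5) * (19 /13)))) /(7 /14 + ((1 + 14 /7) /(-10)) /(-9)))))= 283024 /4103125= 0.07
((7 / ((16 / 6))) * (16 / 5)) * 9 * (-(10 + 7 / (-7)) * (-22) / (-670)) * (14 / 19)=-523908 / 31825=-16.46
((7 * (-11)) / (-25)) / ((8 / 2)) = 77 / 100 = 0.77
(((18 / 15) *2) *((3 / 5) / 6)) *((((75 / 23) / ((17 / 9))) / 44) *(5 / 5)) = 81 / 8602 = 0.01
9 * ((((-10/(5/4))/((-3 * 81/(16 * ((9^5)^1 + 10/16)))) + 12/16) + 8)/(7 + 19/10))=151209565/4806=31462.66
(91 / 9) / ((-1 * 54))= -91 / 486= -0.19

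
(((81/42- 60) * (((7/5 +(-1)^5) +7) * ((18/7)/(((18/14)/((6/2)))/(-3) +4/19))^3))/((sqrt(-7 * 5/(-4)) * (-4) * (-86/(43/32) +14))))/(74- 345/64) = -13204837056 * sqrt(35)/134474375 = -580.93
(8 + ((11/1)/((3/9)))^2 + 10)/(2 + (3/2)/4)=8856/19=466.11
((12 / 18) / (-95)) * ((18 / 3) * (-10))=8 / 19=0.42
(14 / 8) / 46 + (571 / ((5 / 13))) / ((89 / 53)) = 72392211 / 81880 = 884.13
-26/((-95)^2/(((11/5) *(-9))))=2574/45125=0.06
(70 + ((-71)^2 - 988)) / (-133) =-31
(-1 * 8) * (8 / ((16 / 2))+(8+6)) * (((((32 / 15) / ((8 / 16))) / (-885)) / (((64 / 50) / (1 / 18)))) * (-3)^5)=-360 / 59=-6.10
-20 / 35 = -0.57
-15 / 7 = -2.14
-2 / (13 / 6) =-12 / 13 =-0.92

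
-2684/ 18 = -1342/ 9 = -149.11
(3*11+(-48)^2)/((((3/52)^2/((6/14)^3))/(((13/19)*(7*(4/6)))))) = 8647392/49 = 176477.39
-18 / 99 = -2 / 11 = -0.18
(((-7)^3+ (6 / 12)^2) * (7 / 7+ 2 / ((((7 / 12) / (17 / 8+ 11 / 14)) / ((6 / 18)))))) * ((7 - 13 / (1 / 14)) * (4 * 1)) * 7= 7266300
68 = 68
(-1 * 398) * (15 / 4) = -2985 / 2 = -1492.50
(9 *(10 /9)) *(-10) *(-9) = 900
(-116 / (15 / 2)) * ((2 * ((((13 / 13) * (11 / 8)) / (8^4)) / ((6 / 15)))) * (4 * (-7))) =2233 / 3072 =0.73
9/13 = 0.69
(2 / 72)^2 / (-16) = -1 / 20736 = -0.00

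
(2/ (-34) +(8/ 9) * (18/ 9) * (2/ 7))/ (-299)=-37/ 24633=-0.00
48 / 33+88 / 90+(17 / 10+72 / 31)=198101 / 30690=6.45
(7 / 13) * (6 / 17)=42 / 221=0.19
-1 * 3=-3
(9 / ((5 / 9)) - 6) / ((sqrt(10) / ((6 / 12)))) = 51 * sqrt(10) / 100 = 1.61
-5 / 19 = -0.26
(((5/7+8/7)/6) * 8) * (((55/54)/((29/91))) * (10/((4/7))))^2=7746.13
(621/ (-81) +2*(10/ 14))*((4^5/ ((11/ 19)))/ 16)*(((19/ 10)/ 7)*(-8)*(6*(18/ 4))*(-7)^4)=5338964736/ 55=97072086.11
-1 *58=-58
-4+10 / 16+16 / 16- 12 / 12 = -27 / 8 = -3.38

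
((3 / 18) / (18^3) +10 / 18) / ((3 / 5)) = 97205 / 104976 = 0.93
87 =87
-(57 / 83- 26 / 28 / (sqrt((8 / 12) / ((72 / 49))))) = -57 / 83 + 39 * sqrt(3) / 49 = 0.69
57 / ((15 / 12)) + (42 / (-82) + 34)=16213 / 205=79.09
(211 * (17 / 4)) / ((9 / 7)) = 25109 / 36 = 697.47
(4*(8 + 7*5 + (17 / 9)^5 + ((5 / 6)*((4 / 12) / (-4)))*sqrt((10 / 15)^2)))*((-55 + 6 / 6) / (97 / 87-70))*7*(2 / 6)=6424917926 / 13106691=490.20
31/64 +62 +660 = 46239/64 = 722.48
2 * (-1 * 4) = -8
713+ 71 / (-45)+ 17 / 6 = 714.26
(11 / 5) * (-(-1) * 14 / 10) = 77 / 25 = 3.08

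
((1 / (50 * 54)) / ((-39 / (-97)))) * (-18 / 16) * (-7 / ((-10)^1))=-679 / 936000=-0.00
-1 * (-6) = 6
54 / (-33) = -18 / 11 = -1.64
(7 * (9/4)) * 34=1071/2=535.50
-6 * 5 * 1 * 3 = -90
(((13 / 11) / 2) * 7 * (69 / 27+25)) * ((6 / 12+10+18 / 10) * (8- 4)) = 925288 / 165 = 5607.81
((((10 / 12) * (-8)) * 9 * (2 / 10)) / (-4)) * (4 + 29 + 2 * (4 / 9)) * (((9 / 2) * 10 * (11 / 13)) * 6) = 301950 / 13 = 23226.92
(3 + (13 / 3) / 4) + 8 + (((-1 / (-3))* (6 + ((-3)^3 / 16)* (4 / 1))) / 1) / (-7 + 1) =97 / 8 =12.12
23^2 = 529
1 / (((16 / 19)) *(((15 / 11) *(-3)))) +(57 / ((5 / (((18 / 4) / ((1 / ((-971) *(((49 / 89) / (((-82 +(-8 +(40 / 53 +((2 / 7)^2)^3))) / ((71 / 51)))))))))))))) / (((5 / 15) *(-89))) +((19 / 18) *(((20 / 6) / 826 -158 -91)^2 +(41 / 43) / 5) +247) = 38982870218501938747972394831 / 593564587394328579148560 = 65675.87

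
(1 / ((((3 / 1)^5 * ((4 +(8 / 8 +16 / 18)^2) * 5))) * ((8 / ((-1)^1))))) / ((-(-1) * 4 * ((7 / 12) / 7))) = -1 / 24520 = -0.00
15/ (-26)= -0.58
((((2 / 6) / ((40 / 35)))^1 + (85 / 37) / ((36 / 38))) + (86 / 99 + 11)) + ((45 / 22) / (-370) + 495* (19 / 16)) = 11768335 / 19536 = 602.39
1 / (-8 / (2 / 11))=-1 / 44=-0.02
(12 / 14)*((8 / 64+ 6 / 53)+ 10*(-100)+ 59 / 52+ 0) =-16513299 / 19292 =-855.97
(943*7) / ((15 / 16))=105616 / 15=7041.07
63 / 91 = 9 / 13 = 0.69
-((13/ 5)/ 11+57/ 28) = -3499/ 1540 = -2.27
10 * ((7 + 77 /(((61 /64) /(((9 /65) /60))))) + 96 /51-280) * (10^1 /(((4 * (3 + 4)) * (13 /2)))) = -148.86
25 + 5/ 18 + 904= 16727/ 18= 929.28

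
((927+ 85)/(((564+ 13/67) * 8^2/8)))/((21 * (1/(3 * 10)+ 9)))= 84755/71708497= 0.00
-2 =-2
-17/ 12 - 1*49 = -605/ 12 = -50.42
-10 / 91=-0.11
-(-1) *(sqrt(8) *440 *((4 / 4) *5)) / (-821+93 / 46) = -202400 *sqrt(2) / 37673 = -7.60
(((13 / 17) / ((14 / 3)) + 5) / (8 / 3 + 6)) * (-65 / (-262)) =18435 / 124712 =0.15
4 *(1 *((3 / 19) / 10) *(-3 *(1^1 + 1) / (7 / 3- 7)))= 54 / 665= 0.08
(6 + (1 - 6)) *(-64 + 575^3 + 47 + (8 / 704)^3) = 129554204414977 / 681472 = 190109358.00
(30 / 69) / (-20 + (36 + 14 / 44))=220 / 8257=0.03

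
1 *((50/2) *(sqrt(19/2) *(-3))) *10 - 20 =-375 *sqrt(38) - 20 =-2331.66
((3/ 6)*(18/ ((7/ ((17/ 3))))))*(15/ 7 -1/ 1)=408/ 49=8.33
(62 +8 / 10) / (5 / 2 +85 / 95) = 11932 / 645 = 18.50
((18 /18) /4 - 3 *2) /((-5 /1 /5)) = 23 /4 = 5.75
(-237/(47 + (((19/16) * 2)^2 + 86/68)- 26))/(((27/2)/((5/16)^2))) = -33575/546498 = -0.06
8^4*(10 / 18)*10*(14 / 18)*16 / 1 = 22937600 / 81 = 283180.25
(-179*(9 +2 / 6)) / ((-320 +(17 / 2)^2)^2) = -80192 / 2946243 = -0.03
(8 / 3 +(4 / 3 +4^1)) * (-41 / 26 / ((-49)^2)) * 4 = -656 / 31213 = -0.02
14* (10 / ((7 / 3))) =60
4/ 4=1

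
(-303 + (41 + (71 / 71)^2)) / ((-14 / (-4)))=-522 / 7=-74.57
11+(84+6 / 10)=478 / 5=95.60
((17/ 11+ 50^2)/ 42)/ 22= 3931/ 1452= 2.71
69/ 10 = 6.90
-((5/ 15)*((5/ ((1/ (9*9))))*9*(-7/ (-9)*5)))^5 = -2355098437001953125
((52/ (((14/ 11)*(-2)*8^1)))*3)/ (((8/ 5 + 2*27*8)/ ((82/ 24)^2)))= -1201915/ 5827584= -0.21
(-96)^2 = 9216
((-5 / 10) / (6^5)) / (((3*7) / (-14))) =1 / 23328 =0.00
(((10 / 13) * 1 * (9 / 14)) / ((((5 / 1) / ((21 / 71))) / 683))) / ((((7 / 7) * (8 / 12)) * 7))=55323 / 12922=4.28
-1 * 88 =-88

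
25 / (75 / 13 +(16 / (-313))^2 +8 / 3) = 19103955 / 6448357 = 2.96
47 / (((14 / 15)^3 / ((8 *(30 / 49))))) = 4758750 / 16807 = 283.14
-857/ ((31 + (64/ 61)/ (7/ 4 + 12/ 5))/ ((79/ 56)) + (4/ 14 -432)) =2399462023/ 1146703158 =2.09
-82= -82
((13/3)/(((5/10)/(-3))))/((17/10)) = -260/17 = -15.29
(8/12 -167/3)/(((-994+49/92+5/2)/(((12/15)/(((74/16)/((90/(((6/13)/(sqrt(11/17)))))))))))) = 485760 * sqrt(187)/4411177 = 1.51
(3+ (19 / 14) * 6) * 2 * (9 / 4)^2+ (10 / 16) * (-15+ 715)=15409 / 28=550.32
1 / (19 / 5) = 5 / 19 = 0.26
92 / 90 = 1.02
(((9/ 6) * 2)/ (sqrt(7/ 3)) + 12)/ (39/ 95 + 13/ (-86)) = 53.84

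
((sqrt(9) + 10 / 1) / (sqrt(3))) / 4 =13*sqrt(3) / 12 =1.88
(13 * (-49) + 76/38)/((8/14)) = -4445/4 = -1111.25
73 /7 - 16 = -39 /7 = -5.57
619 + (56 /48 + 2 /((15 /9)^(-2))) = 11263 /18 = 625.72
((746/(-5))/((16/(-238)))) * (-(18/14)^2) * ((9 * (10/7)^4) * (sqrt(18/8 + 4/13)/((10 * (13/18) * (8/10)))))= -5200412625 * sqrt(1729)/5680766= -38065.22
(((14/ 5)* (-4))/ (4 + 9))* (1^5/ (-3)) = 56/ 195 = 0.29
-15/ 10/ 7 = -3/ 14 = -0.21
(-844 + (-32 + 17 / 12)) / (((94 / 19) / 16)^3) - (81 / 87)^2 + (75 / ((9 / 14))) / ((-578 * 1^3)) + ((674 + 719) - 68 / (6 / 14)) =-2146118423637293 / 75702228981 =-28349.47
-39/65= -3/5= -0.60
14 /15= 0.93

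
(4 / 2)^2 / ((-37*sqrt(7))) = -4*sqrt(7) / 259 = -0.04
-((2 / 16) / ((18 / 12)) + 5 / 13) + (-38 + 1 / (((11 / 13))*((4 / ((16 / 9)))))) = -195329 / 5148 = -37.94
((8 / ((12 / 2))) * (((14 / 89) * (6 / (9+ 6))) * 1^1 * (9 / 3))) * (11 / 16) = 0.17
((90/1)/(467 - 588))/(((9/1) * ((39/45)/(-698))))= 104700/1573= 66.56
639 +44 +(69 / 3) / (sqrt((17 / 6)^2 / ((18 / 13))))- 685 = 7.55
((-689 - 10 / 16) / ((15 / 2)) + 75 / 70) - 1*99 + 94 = -95.88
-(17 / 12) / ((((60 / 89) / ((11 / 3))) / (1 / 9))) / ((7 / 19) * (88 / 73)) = -1.93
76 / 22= 38 / 11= 3.45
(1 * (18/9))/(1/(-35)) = -70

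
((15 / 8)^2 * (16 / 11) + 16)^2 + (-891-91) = -1038111 / 1936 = -536.21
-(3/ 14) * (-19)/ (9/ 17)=7.69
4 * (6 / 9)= 8 / 3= 2.67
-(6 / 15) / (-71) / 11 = 2 / 3905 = 0.00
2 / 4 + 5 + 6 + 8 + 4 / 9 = 359 / 18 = 19.94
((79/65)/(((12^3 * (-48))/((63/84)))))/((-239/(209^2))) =3450799/1718046720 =0.00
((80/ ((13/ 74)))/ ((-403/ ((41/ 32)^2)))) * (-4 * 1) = 310985/ 41912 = 7.42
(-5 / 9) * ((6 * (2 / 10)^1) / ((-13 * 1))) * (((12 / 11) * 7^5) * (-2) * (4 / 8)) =-940.25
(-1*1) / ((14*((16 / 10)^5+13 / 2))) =-3125 / 743127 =-0.00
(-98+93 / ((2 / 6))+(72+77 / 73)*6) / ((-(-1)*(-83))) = -45211 / 6059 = -7.46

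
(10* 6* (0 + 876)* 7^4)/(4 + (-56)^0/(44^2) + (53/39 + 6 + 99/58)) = 276322006920960/28610371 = 9658106.39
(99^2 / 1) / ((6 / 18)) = 29403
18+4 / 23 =418 / 23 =18.17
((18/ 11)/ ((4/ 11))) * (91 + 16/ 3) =867/ 2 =433.50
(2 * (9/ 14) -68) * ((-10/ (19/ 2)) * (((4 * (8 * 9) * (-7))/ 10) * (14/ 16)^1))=-235368/ 19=-12387.79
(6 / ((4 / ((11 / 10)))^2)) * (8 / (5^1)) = 363 / 500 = 0.73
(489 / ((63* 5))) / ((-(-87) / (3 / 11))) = 163 / 33495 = 0.00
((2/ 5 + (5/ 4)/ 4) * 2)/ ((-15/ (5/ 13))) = -19/ 520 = -0.04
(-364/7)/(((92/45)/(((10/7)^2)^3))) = -216.19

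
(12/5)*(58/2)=348/5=69.60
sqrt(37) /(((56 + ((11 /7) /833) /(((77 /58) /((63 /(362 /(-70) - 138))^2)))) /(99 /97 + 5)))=124646640644 * sqrt(37) /1159390203137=0.65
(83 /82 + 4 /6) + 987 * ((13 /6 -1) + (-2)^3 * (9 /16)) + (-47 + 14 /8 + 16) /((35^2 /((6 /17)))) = -8422973974 /2561475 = -3288.33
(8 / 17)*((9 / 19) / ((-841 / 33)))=-2376 / 271643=-0.01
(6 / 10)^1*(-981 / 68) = -2943 / 340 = -8.66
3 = 3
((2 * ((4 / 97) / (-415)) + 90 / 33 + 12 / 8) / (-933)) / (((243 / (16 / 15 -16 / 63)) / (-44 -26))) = 958345984 / 903530761155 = 0.00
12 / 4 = 3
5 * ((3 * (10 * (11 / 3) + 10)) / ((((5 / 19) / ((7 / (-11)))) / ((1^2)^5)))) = -18620 / 11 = -1692.73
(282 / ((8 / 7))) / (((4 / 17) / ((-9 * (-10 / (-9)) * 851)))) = -71394645 / 8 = -8924330.62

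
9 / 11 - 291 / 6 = -1049 / 22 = -47.68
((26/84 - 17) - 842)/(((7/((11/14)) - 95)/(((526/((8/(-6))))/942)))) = -104336045/24978072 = -4.18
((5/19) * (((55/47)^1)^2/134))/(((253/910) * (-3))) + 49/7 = 1357597906/194031933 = 7.00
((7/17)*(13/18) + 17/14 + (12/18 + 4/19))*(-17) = -48611/1197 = -40.61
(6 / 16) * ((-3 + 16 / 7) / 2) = -15 / 112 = -0.13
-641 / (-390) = 641 / 390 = 1.64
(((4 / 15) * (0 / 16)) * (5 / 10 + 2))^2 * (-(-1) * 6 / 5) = 0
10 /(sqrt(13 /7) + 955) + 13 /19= 42132128 /60649539 -5 * sqrt(91) /3192081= 0.69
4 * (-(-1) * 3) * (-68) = -816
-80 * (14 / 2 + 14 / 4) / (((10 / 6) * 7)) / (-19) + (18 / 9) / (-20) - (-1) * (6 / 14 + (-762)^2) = 772261997 / 1330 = 580648.12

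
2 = 2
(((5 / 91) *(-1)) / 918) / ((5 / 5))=-5 / 83538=-0.00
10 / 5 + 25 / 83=191 / 83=2.30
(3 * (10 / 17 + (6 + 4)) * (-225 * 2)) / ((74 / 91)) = -11056500 / 629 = -17577.90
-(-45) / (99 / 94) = 470 / 11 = 42.73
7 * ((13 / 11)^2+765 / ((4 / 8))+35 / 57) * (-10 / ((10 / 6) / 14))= -2070990488 / 2299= -900822.31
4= 4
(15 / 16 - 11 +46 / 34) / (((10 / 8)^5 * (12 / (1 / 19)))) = -37904 / 3028125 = -0.01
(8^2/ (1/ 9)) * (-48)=-27648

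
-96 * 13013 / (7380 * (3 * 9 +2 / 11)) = -6.23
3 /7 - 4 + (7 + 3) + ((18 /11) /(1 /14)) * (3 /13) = 11727 /1001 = 11.72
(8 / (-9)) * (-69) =184 / 3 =61.33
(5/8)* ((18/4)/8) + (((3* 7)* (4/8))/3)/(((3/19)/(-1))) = -8377/384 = -21.82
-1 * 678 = -678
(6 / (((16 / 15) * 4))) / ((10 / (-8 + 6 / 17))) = -585 / 544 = -1.08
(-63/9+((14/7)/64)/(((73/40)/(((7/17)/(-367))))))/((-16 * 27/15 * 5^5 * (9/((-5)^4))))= 12752551/2361037248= 0.01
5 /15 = 1 /3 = 0.33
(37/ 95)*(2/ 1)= 74/ 95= 0.78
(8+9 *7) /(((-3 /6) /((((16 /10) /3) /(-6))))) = 568 /45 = 12.62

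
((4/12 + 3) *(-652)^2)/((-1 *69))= -4251040/207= -20536.43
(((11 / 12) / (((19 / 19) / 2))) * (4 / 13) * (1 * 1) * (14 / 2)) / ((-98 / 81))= -3.26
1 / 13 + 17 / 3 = 224 / 39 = 5.74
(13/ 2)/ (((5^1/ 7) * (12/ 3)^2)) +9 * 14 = 20251/ 160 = 126.57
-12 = -12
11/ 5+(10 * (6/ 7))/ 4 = 152/ 35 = 4.34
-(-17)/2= 8.50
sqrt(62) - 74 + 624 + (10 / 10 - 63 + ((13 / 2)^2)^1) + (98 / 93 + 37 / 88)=sqrt(62) + 4351631 / 8184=539.60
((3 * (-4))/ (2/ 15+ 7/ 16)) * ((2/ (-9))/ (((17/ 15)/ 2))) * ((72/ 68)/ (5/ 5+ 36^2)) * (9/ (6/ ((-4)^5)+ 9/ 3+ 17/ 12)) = 191102976/ 13916424791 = 0.01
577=577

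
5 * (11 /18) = 55 /18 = 3.06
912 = 912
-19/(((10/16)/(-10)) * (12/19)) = 1444/3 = 481.33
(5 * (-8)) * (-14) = 560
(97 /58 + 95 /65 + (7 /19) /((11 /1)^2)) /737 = 5437815 /1277549702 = 0.00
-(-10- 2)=12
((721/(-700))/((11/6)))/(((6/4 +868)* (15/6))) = -618/2391125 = -0.00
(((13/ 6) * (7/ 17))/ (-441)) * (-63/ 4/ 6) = 13/ 2448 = 0.01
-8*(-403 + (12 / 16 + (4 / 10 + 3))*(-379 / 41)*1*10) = 258012 / 41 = 6292.98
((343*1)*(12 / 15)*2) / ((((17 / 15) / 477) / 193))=757846152 / 17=44579185.41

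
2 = 2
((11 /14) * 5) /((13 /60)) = 1650 /91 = 18.13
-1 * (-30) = 30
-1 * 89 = -89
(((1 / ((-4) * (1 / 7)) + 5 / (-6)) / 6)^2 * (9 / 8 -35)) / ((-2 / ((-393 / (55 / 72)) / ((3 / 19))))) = -648212759 / 63360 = -10230.63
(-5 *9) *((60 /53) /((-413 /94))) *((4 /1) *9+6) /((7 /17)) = 25887600 /21889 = 1182.68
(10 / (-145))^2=4 / 841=0.00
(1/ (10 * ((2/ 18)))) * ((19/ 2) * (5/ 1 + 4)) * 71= 109269/ 20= 5463.45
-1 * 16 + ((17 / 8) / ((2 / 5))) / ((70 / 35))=-427 / 32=-13.34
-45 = -45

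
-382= -382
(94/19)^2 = 8836/361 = 24.48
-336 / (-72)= 14 / 3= 4.67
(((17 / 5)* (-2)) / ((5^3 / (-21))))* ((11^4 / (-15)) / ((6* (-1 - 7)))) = 1742279 / 75000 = 23.23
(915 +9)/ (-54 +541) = 924/ 487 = 1.90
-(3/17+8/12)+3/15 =-164/255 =-0.64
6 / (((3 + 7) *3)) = 1 / 5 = 0.20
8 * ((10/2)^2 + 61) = 688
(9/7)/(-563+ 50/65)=-0.00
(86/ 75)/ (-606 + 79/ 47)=-4042/ 2130225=-0.00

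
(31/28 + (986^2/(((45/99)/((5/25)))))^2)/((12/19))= 60842165398210877/210000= 289724597134.34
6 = 6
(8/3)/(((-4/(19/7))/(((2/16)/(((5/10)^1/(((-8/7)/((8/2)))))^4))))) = -1216/50421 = -0.02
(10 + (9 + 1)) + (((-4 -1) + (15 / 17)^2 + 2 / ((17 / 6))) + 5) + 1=22.48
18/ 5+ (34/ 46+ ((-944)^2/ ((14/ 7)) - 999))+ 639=51199419/ 115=445212.34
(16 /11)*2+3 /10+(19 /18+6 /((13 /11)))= 60113 /6435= 9.34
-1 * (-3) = 3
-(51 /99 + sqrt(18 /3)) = -sqrt(6) - 17 /33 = -2.96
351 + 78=429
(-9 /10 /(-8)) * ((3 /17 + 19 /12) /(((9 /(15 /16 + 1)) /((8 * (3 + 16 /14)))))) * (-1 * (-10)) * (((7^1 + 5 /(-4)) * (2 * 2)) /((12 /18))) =7423043 /15232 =487.33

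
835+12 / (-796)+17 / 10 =836.68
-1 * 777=-777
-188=-188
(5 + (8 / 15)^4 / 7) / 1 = 1775971 / 354375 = 5.01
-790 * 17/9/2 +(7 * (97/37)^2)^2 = 26456421806/16867449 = 1568.49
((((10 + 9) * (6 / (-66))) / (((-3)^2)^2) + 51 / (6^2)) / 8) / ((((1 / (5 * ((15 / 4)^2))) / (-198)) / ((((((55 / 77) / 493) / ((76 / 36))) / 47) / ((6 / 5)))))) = -46621875 / 1577852416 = -0.03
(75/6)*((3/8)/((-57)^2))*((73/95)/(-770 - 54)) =-365/271287168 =-0.00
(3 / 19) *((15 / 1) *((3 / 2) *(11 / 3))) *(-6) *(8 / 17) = -11880 / 323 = -36.78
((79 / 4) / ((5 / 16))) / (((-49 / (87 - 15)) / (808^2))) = -14853961728 / 245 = -60628415.22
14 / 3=4.67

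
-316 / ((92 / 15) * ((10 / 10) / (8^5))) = -38830080 / 23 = -1688264.35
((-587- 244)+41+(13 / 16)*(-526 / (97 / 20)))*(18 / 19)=-1533195 / 1843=-831.90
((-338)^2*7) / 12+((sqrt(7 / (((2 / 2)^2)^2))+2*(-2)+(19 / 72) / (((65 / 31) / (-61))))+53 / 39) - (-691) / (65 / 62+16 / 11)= sqrt(7)+178170894559 / 2662920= 66910.74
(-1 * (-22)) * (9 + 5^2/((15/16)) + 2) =828.67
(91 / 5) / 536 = 91 / 2680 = 0.03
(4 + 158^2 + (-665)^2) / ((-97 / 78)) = -36441054 / 97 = -375680.97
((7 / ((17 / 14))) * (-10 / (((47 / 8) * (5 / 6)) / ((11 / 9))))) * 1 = -34496 / 2397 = -14.39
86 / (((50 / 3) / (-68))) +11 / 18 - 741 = -491071 / 450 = -1091.27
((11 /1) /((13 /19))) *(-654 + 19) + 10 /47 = -6237475 /611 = -10208.63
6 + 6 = 12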